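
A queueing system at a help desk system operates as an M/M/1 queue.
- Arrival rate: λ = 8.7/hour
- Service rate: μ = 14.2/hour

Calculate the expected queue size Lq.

ρ = λ/μ = 8.7/14.2 = 0.6127
For M/M/1: Lq = λ²/(μ(μ-λ))
Lq = 75.69/(14.2 × 5.50)
Lq = 0.9691 tickets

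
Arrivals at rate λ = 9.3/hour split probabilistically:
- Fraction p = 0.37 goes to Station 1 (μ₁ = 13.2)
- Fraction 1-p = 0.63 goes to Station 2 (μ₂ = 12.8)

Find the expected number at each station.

Effective rates: λ₁ = 9.3×0.37 = 3.441, λ₂ = 9.3×0.63 = 5.859
Station 1: ρ₁ = 3.441/13.2 = 0.2607, L₁ = ρ₁/(1-ρ₁) = 0.2607/(1-0.2607) = 0.3526
Station 2: ρ₂ = 5.859/12.8 = 0.45773, L₂ = ρ₂/(1-ρ₂) = 0.45773/(1-0.45773) = 0.8441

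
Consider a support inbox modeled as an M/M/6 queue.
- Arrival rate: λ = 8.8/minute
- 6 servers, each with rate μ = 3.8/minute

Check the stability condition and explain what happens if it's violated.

Stability requires ρ = λ/(cμ) < 1
ρ = 8.8/(6 × 3.8) = 8.8/22.80 = 0.3860
Since 0.3860 < 1, the system is STABLE.
The servers are busy 38.60% of the time.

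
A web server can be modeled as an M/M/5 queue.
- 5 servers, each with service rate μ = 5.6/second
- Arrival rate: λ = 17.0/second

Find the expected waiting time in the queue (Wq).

Traffic intensity: ρ = λ/(cμ) = 17.0/(5×5.6) = 0.6071
Since ρ = 0.6071 < 1, system is stable.
Offered load a = λ/μ = cρ = 17.0/5.6 = 3.0357
P₀ = [ Σₙ₌₀^4 aⁿ/n! + a^5/(5!(1-ρ)) ]⁻¹
Σ = a^0/0! + a^1/1! + a^2/2! + a^3/3! + a^4/4! = 1.0000 + 3.0357 + 4.6078 + 4.6626 + 3.5386 = 16.8447
a^5/(5!(1-ρ)) = 257.8128/(120 × 0.392857) = 5.4688
P₀ = 1/(16.8447 + 5.4688) = 0.04482
Lq = P₀·a^5·ρ / (5!(1-ρ)²) = 0.044816 × 257.8128 × 0.60714 / (120 × 0.15434) = 0.3788
Wq = Lq/λ = 0.3788/17.0 = 0.02228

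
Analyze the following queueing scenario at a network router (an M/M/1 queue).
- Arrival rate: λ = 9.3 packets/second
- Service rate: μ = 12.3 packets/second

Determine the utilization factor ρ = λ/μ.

Server utilization: ρ = λ/μ
ρ = 9.3/12.3 = 0.7561
The server is busy 75.61% of the time.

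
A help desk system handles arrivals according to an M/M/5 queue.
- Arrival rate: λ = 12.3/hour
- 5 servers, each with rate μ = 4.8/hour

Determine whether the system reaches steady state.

Stability requires ρ = λ/(cμ) < 1
ρ = 12.3/(5 × 4.8) = 12.3/24.00 = 0.5125
Since 0.5125 < 1, the system is STABLE.
The servers are busy 51.25% of the time.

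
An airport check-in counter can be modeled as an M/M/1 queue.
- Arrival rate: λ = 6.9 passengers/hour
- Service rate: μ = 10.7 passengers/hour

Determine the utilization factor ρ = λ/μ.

Server utilization: ρ = λ/μ
ρ = 6.9/10.7 = 0.6449
The server is busy 64.49% of the time.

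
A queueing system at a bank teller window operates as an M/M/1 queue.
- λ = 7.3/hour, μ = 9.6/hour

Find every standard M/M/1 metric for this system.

Step 1: ρ = λ/μ = 7.3/9.6 = 0.7604
Step 2: L = λ/(μ-λ) = 7.3/2.30 = 3.1739
Step 3: Lq = λ²/(μ(μ-λ)) = 53.29/(9.6×2.30) = 2.4135
Step 4: W = 1/(μ-λ) = 1/2.30 = 0.43478
Step 5: Wq = λ/(μ(μ-λ)) = 7.3/(9.6×2.30) = 0.3306
Step 6: P(0) = 1-ρ = 0.2396
Verify: L = λW = 7.3×0.43478 = 3.1739 ✔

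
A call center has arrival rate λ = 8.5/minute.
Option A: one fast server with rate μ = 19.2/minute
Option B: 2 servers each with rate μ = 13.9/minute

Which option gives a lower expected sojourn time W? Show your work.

Option A: single server μ = 19.2 (M/M/1)
  ρ_A = 8.5/19.2 = 0.4427
  W_A = 1/(μ-λ) = 1/(19.2-8.5) = 1/10.70 = 0.09346

Option B: 2 servers μ = 13.9 (M/M/2)
  ρ_B = λ/(cμ) = 8.5/(2×13.9) = 0.3058
  Offered load a = λ/μ = cρ = 8.5/13.9 = 0.6115
  P₀ = [ Σₙ₌₀^1 aⁿ/n! + a^2/(2!(1-ρ)) ]⁻¹
  Σ = a^0/0! + a^1/1! = 1.0000 + 0.6115 = 1.6115
  a^2/(2!(1-ρ)) = 0.3739/(2 × 0.6942) = 0.2693
  P₀ = 1/(1.6115 + 0.2693) = 0.5317
  Lq = P₀·a^2·ρ / (2!(1-ρ)²) = 0.5317 × 0.3739 × 0.3058 / (2 × 0.4820) = 0.06306
  Wq_B = Lq/λ = 0.06306/8.5 = 0.007419
  W_B = Wq_B + 1/μ = 0.007419 + 0.07194 = 0.07936

Since W_B = 0.07936 < W_A = 0.09346, Option B (multiple servers) has the shorter time in system.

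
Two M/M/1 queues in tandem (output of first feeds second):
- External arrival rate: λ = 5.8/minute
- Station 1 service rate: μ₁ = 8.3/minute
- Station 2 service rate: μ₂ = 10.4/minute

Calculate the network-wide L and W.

By Jackson's theorem, each station behaves as independent M/M/1.
Station 1: ρ₁ = 5.8/8.3 = 0.6988, L₁ = ρ₁/(1-ρ₁) = λ/(μ₁-λ) = 5.8/2.50 = 2.3200
Station 2: ρ₂ = 5.8/10.4 = 0.5577, L₂ = ρ₂/(1-ρ₂) = λ/(μ₂-λ) = 5.8/4.60 = 1.2609
Total: L = L₁ + L₂ = 2.3200 + 1.2609 = 3.5809
W = L/λ = 3.5809/5.8 = 0.6174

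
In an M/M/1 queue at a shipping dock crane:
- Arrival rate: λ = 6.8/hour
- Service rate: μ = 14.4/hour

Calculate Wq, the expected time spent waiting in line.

First, compute utilization: ρ = λ/μ = 6.8/14.4 = 0.4722
For M/M/1: Wq = λ/(μ(μ-λ))
Wq = 6.8/(14.4 × (14.4-6.8))
Wq = 6.8/(14.4 × 7.60)
Wq = 0.06213 hours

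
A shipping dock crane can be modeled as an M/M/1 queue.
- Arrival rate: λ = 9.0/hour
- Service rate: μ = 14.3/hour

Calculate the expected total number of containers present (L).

ρ = λ/μ = 9.0/14.3 = 0.6294
For M/M/1: L = λ/(μ-λ)
L = 9.0/(14.3-9.0) = 9.0/5.30
L = 1.6981 containers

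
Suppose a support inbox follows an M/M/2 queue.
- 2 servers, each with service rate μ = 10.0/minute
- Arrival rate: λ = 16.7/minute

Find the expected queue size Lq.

Traffic intensity: ρ = λ/(cμ) = 16.7/(2×10.0) = 0.8350
Since ρ = 0.8350 < 1, system is stable.
Offered load a = λ/μ = cρ = 16.7/10.0 = 1.6700
P₀ = [ Σₙ₌₀^1 aⁿ/n! + a^2/(2!(1-ρ)) ]⁻¹
Σ = a^0/0! + a^1/1! = 1.0000 + 1.6700 = 2.6700
a^2/(2!(1-ρ)) = 2.7889/(2 × 0.1650) = 8.4512
P₀ = 1/(2.6700 + 8.4512) = 0.08992
Lq = P₀·a^2·ρ / (2!(1-ρ)²) = 0.089918 × 2.7889 × 0.83500 / (2 × 0.027225) = 3.8456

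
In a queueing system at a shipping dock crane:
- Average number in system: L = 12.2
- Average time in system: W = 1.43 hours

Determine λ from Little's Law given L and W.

Little's Law: L = λW, so λ = L/W
λ = 12.2/1.43 = 8.5315 containers/hour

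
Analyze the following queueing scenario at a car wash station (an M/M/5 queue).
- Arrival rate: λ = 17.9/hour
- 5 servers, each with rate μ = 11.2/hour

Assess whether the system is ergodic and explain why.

Stability requires ρ = λ/(cμ) < 1
ρ = 17.9/(5 × 11.2) = 17.9/56.00 = 0.3196
Since 0.3196 < 1, the system is STABLE.
The servers are busy 31.96% of the time.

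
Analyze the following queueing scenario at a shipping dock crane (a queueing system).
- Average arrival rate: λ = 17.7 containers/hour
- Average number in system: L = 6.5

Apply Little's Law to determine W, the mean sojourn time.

Little's Law: L = λW, so W = L/λ
W = 6.5/17.7 = 0.3672 hours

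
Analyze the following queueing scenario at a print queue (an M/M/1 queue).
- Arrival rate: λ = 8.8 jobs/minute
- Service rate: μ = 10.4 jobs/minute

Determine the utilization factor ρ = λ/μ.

Server utilization: ρ = λ/μ
ρ = 8.8/10.4 = 0.8462
The server is busy 84.62% of the time.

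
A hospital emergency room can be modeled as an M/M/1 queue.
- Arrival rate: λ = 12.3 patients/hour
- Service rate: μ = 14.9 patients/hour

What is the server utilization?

Server utilization: ρ = λ/μ
ρ = 12.3/14.9 = 0.8255
The server is busy 82.55% of the time.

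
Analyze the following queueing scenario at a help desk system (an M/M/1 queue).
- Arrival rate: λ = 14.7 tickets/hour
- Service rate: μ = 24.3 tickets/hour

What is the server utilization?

Server utilization: ρ = λ/μ
ρ = 14.7/24.3 = 0.6049
The server is busy 60.49% of the time.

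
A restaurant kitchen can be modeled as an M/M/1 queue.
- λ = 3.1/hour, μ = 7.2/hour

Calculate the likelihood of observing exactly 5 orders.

ρ = λ/μ = 3.1/7.2 = 0.43056
P(n) = (1-ρ)ρⁿ
P(5) = (1-0.43056) × 0.43056^5
P(5) = 0.56944 × 0.014797
P(5) = 0.008426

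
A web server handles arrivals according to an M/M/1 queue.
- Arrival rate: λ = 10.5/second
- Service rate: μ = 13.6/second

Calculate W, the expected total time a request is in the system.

First, compute utilization: ρ = λ/μ = 10.5/13.6 = 0.7721
For M/M/1: W = 1/(μ-λ)
W = 1/(13.6-10.5) = 1/3.10
W = 0.3226 seconds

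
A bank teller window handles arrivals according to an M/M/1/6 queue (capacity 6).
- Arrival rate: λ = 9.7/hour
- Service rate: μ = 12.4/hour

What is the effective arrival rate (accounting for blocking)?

ρ = λ/μ = 9.7/12.4 = 0.782258
P₀ = (1-ρ)/(1-ρ^(K+1)) = (1-0.782258)/(1-0.782258^7) = 0.21774/0.82075 = 0.2653
P_K = P₀×ρ^K = 0.26530 × 0.782258^6 = 0.26530 × 0.22914 = 0.06079
λ_eff = λ(1-P_K) = 9.7 × (1 - 0.06079) = 9.7 × 0.93921 = 9.1103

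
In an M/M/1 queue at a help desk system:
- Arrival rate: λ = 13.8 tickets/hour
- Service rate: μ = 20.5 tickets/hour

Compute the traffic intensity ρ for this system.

Server utilization: ρ = λ/μ
ρ = 13.8/20.5 = 0.6732
The server is busy 67.32% of the time.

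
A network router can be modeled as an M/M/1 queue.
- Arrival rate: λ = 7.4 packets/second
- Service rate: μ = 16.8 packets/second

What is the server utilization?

Server utilization: ρ = λ/μ
ρ = 7.4/16.8 = 0.4405
The server is busy 44.05% of the time.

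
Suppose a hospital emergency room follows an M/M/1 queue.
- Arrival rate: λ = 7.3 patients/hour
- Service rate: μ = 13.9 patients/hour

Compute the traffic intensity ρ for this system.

Server utilization: ρ = λ/μ
ρ = 7.3/13.9 = 0.5252
The server is busy 52.52% of the time.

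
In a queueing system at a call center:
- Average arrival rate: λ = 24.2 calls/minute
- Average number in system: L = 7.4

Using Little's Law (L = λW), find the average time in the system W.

Little's Law: L = λW, so W = L/λ
W = 7.4/24.2 = 0.3058 minutes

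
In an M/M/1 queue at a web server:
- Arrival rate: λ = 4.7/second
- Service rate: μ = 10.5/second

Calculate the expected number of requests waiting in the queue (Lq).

ρ = λ/μ = 4.7/10.5 = 0.4476
For M/M/1: Lq = λ²/(μ(μ-λ))
Lq = 22.09/(10.5 × 5.80)
Lq = 0.3627 requests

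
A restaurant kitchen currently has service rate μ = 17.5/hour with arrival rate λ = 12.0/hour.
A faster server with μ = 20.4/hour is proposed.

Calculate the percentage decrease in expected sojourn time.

System 1: ρ₁ = 12.0/17.5 = 0.6857, W₁ = 1/(17.5-12.0) = 0.18182
System 2: ρ₂ = 12.0/20.4 = 0.5882, W₂ = 1/(20.4-12.0) = 0.11905
Improvement: (W₁-W₂)/W₁ = (0.18182-0.11905)/0.18182 = 34.52%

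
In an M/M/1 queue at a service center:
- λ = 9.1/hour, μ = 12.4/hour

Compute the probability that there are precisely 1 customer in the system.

ρ = λ/μ = 9.1/12.4 = 0.7339
P(n) = (1-ρ)ρⁿ
P(1) = (1-0.7339) × 0.7339^1
P(1) = 0.2661 × 0.7339
P(1) = 0.1953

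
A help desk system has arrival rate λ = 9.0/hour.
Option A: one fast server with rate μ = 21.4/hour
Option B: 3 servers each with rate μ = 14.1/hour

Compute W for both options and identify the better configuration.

Option A: single server μ = 21.4 (M/M/1)
  ρ_A = 9.0/21.4 = 0.4206
  W_A = 1/(μ-λ) = 1/(21.4-9.0) = 1/12.40 = 0.08065

Option B: 3 servers μ = 14.1 (M/M/3)
  ρ_B = λ/(cμ) = 9.0/(3×14.1) = 0.2128
  Offered load a = λ/μ = cρ = 9.0/14.1 = 0.6383
  P₀ = [ Σₙ₌₀^2 aⁿ/n! + a^3/(3!(1-ρ)) ]⁻¹
  Σ = a^0/0! + a^1/1! + a^2/2! = 1.0000 + 0.6383 + 0.2037 = 1.8420
  a^3/(3!(1-ρ)) = 0.26006/(6 × 0.78723) = 0.05506
  P₀ = 1/(1.8420 + 0.05506) = 0.5271
  Lq = P₀·a^3·ρ / (3!(1-ρ)²) = 0.52713 × 0.26006 × 0.21277 / (6 × 0.61974) = 0.007844
  Wq_B = Lq/λ = 0.0078439/9.0 = 0.0008715
  W_B = Wq_B + 1/μ = 0.0008715 + 0.07092 = 0.07179

Since W_B = 0.07179 < W_A = 0.08065, Option B (multiple servers) has the shorter time in system.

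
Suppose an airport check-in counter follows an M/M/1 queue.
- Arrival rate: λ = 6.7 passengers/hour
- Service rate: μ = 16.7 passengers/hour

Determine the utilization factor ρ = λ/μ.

Server utilization: ρ = λ/μ
ρ = 6.7/16.7 = 0.4012
The server is busy 40.12% of the time.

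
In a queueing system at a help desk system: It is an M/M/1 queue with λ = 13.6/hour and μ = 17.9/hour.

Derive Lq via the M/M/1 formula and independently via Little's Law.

Method 1 (direct): Lq = λ²/(μ(μ-λ)) = 184.96/(17.9 × 4.30) = 2.4030

Method 2 (Little's Law):
W = 1/(μ-λ) = 1/4.30 = 0.23256
Wq = W - 1/μ = 0.23256 - 0.055866 = 0.17669
Lq = λWq = 13.6 × 0.17669 = 2.4030 ✔ (matches Method 1)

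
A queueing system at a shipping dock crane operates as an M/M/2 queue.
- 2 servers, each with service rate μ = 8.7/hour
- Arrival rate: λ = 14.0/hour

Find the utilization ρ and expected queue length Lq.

Traffic intensity: ρ = λ/(cμ) = 14.0/(2×8.7) = 0.8046
Since ρ = 0.8046 < 1, system is stable.
Offered load a = λ/μ = cρ = 14.0/8.7 = 1.6092
P₀ = [ Σₙ₌₀^1 aⁿ/n! + a^2/(2!(1-ρ)) ]⁻¹
Σ = a^0/0! + a^1/1! = 1.0000 + 1.6092 = 2.6092
a^2/(2!(1-ρ)) = 2.58951/(2 × 0.195402) = 6.6261
P₀ = 1/(2.6092 + 6.6261) = 0.1083
Lq = P₀·a^2·ρ / (2!(1-ρ)²) = 0.10828 × 2.5895 × 0.80460 / (2 × 0.038182) = 2.9543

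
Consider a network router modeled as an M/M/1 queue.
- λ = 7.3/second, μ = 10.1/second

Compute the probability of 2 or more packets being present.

ρ = λ/μ = 7.3/10.1 = 0.7228
P(N ≥ n) = ρⁿ
P(N ≥ 2) = 0.7228^2
P(N ≥ 2) = 0.5224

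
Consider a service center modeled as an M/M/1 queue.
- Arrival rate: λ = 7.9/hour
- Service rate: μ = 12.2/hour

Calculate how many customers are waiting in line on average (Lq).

ρ = λ/μ = 7.9/12.2 = 0.6475
For M/M/1: Lq = λ²/(μ(μ-λ))
Lq = 62.41/(12.2 × 4.30)
Lq = 1.1897 customers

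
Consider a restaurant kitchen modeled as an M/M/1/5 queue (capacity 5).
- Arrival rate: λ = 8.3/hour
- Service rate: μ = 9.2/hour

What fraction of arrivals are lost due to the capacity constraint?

ρ = λ/μ = 8.3/9.2 = 0.90217
P₀ = (1-ρ)/(1-ρ^(K+1)) = (1-0.90217)/(1-0.90217^6) = 0.09783/0.4608 = 0.2123
P_K = P₀×ρ^K = 0.2123 × 0.90217^5 = 0.2123 × 0.5976 = 0.1269
Blocking probability = 12.69%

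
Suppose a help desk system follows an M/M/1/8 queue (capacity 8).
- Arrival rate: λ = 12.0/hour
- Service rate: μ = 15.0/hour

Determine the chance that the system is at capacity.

ρ = λ/μ = 12.0/15.0 = 0.8000
P₀ = (1-ρ)/(1-ρ^(K+1)) = (1-0.8000)/(1-0.8000^9) = 0.2000/0.8658 = 0.2310
P_K = P₀×ρ^K = 0.2310 × 0.8000^8 = 0.2310 × 0.1678 = 0.03876
Blocking probability = 3.88%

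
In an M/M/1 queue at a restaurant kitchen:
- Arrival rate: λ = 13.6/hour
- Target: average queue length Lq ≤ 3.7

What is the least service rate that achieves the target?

For M/M/1: Lq = λ²/(μ(μ-λ))
Need Lq ≤ 3.7, i.e. μ(μ-λ) ≥ λ²/3.7
μ² - 13.6μ - 184.96/3.7 ≥ 0  →  μ² - 13.6μ - 49.9892 ≥ 0
Quadratic formula (positive root): μ = [λ + √(λ² + 4×49.9892)]/2
Discriminant: 184.96 + 4×49.9892 = 384.9168, √384.9168 = 19.6193
μ ≥ (13.6 + 19.6193)/2 = 16.6096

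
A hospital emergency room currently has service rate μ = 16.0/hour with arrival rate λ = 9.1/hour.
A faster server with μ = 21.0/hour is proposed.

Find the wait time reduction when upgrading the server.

System 1: ρ₁ = 9.1/16.0 = 0.5687, W₁ = 1/(16.0-9.1) = 0.14493
System 2: ρ₂ = 9.1/21.0 = 0.4333, W₂ = 1/(21.0-9.1) = 0.084034
Improvement: (W₁-W₂)/W₁ = (0.14493-0.084034)/0.14493 = 42.02%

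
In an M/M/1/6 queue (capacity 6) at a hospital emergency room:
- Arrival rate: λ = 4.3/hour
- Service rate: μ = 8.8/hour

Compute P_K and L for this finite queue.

ρ = λ/μ = 4.3/8.8 = 0.48864
P₀ = (1-ρ)/(1-ρ^(K+1)) = (1-0.48864)/(1-0.48864^7) = 0.5114/0.9933 = 0.5148
P_K = P₀×ρ^K = 0.51478 × 0.48864^6 = 0.51478 × 0.013612 = 0.007007
Blocking probability P_6 = 0.007007 (0.70%)
L = ρ[1 - (K+1)ρ^K + Kρ^(K+1)] / [(1-ρ)(1-ρ^(K+1))]
L = 0.48864 × (1 - 7×0.01361 + 6×0.006652) / ((1 - 0.48864) × (1 - 0.006652)) = 0.9087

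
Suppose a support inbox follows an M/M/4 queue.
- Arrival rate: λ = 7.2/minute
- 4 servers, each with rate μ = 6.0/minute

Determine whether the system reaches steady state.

Stability requires ρ = λ/(cμ) < 1
ρ = 7.2/(4 × 6.0) = 7.2/24.00 = 0.3000
Since 0.3000 < 1, the system is STABLE.
The servers are busy 30.00% of the time.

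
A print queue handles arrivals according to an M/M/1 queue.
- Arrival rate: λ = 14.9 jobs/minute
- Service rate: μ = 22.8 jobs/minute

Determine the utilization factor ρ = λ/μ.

Server utilization: ρ = λ/μ
ρ = 14.9/22.8 = 0.6535
The server is busy 65.35% of the time.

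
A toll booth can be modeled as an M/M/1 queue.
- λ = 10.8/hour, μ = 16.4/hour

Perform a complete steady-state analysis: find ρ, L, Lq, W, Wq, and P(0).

Step 1: ρ = λ/μ = 10.8/16.4 = 0.6585
Step 2: L = λ/(μ-λ) = 10.8/5.60 = 1.9286
Step 3: Lq = λ²/(μ(μ-λ)) = 116.64/(16.4×5.60) = 1.2700
Step 4: W = 1/(μ-λ) = 1/5.60 = 0.17857
Step 5: Wq = λ/(μ(μ-λ)) = 10.8/(16.4×5.60) = 0.1176
Step 6: P(0) = 1-ρ = 0.3415
Verify: L = λW = 10.8×0.17857 = 1.9286 ✔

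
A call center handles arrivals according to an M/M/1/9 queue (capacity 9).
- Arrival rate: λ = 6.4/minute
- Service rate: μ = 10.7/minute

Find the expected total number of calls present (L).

ρ = λ/μ = 6.4/10.7 = 0.59813
P₀ = (1-ρ)/(1-ρ^(K+1)) = (1-0.59813)/(1-0.59813^10) = 0.40187/0.99414 = 0.4042
P_K = P₀×ρ^K = 0.4042 × 0.59813^9 = 0.4042 × 0.009799 = 0.003961
L = ρ[1 - (K+1)ρ^K + Kρ^(K+1)] / [(1-ρ)(1-ρ^(K+1))]
L = 0.59813 × (1 - 10×0.009799 + 9×0.005861) / ((1 - 0.59813) × (1 - 0.005861)) = 1.4294 calls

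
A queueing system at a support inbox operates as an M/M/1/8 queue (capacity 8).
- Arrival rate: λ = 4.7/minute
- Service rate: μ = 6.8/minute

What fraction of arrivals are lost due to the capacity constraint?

ρ = λ/μ = 4.7/6.8 = 0.69118
P₀ = (1-ρ)/(1-ρ^(K+1)) = (1-0.69118)/(1-0.69118^9) = 0.30882/0.96400 = 0.3204
P_K = P₀×ρ^K = 0.3204 × 0.69118^8 = 0.3204 × 0.05209 = 0.01669
Blocking probability = 1.67%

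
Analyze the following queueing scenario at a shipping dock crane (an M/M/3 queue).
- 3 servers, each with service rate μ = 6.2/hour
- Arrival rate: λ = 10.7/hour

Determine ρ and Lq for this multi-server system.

Traffic intensity: ρ = λ/(cμ) = 10.7/(3×6.2) = 0.5753
Since ρ = 0.5753 < 1, system is stable.
Offered load a = λ/μ = cρ = 10.7/6.2 = 1.7258
P₀ = [ Σₙ₌₀^2 aⁿ/n! + a^3/(3!(1-ρ)) ]⁻¹
Σ = a^0/0! + a^1/1! + a^2/2! = 1.0000 + 1.7258 + 1.4892 = 4.2150
a^3/(3!(1-ρ)) = 5.1402/(6 × 0.42473) = 2.0170
P₀ = 1/(4.2150 + 2.0170) = 0.1605
Lq = P₀·a^3·ρ / (3!(1-ρ)²) = 0.16046 × 5.1402 × 0.57527 / (6 × 0.18040) = 0.4384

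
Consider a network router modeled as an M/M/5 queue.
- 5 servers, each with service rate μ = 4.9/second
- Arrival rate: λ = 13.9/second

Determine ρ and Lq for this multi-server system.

Traffic intensity: ρ = λ/(cμ) = 13.9/(5×4.9) = 0.5673
Since ρ = 0.5673 < 1, system is stable.
Offered load a = λ/μ = cρ = 13.9/4.9 = 2.8367
P₀ = [ Σₙ₌₀^4 aⁿ/n! + a^5/(5!(1-ρ)) ]⁻¹
Σ = a^0/0! + a^1/1! + a^2/2! + a^3/3! + a^4/4! = 1.000000 + 2.836735 + 4.023532 + 3.804564 + 2.698135 = 14.3630
a^5/(5!(1-ρ)) = 183.6934/(120 × 0.43265) = 3.5381
P₀ = 1/(14.3630 + 3.5381) = 0.05586
Lq = P₀·a^5·ρ / (5!(1-ρ)²) = 0.055863 × 183.6934 × 0.56735 / (120 × 0.18719) = 0.2592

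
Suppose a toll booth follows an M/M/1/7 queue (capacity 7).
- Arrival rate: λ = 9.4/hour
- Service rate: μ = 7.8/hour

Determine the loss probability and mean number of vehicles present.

ρ = λ/μ = 9.4/7.8 = 1.20513
P₀ = (1-ρ)/(1-ρ^(K+1)) = (1-1.20513)/(1-1.20513^8) = -0.20513/-3.4491 = 0.05947
P_K = P₀×ρ^K = 0.05947 × 1.20513^7 = 0.05947 × 3.6918 = 0.2196
Blocking probability P_7 = 0.2196 (21.96%)
L = ρ[1 - (K+1)ρ^K + Kρ^(K+1)] / [(1-ρ)(1-ρ^(K+1))]
L = 1.20513 × (1 - 8×3.6918 + 7×4.4491) / ((1 - 1.20513) × (1 - 4.4491)) = 4.4445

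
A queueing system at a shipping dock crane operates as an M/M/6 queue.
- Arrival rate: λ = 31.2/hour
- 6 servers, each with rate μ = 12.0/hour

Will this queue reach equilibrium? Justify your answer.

Stability requires ρ = λ/(cμ) < 1
ρ = 31.2/(6 × 12.0) = 31.2/72.00 = 0.4333
Since 0.4333 < 1, the system is STABLE.
The servers are busy 43.33% of the time.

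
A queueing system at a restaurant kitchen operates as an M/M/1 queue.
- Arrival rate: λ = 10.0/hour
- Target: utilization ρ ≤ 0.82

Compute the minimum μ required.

ρ = λ/μ, so μ = λ/ρ
μ ≥ 10.0/0.82 = 12.1951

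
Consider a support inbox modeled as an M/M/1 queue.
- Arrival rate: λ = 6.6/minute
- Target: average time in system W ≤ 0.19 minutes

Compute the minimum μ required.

For M/M/1: W = 1/(μ-λ)
Need W ≤ 0.19, so 1/(μ-λ) ≤ 0.19
μ - λ ≥ 1/0.19 = 5.2632
μ ≥ 6.6 + 5.2632 = 11.8632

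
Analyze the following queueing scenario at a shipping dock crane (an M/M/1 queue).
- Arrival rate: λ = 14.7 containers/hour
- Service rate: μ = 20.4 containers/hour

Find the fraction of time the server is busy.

Server utilization: ρ = λ/μ
ρ = 14.7/20.4 = 0.7206
The server is busy 72.06% of the time.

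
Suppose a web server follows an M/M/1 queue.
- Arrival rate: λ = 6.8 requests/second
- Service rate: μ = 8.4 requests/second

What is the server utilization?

Server utilization: ρ = λ/μ
ρ = 6.8/8.4 = 0.8095
The server is busy 80.95% of the time.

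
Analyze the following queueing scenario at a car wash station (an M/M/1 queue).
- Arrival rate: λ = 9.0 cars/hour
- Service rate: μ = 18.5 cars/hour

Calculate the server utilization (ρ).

Server utilization: ρ = λ/μ
ρ = 9.0/18.5 = 0.4865
The server is busy 48.65% of the time.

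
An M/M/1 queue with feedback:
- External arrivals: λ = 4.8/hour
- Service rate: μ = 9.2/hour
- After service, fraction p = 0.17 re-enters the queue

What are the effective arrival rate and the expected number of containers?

Effective arrival rate: λ_eff = λ/(1-p) = 4.8/(1-0.17) = 4.8/0.83 = 5.7831
ρ = λ_eff/μ = 5.7831/9.2 = 0.6286
L = ρ/(1-ρ) = 0.6286/(1-0.6286) = 1.6925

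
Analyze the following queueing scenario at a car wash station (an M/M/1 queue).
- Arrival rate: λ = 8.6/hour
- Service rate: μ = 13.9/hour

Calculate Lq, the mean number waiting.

ρ = λ/μ = 8.6/13.9 = 0.6187
For M/M/1: Lq = λ²/(μ(μ-λ))
Lq = 73.96/(13.9 × 5.30)
Lq = 1.0039 cars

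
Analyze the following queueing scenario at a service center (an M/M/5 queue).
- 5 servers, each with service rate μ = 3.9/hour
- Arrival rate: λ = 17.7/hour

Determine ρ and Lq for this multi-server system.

Traffic intensity: ρ = λ/(cμ) = 17.7/(5×3.9) = 0.9077
Since ρ = 0.9077 < 1, system is stable.
Offered load a = λ/μ = cρ = 17.7/3.9 = 4.5385
P₀ = [ Σₙ₌₀^4 aⁿ/n! + a^5/(5!(1-ρ)) ]⁻¹
Σ = a^0/0! + a^1/1! + a^2/2! + a^3/3! + a^4/4! = 1.000000 + 4.538462 + 10.29882 + 15.58026 + 17.67760 = 49.0951
a^5/(5!(1-ρ)) = 1925.4990/(120 × 0.0923077) = 173.8298
P₀ = 1/(49.0951 + 173.8298) = 0.004486
Lq = P₀·a^5·ρ / (5!(1-ρ)²) = 0.0044858 × 1925.4990 × 0.90769 / (120 × 0.0085207) = 7.6677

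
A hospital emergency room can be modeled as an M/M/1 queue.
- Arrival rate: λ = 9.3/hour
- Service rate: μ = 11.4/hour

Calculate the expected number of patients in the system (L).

ρ = λ/μ = 9.3/11.4 = 0.8158
For M/M/1: L = λ/(μ-λ)
L = 9.3/(11.4-9.3) = 9.3/2.10
L = 4.4286 patients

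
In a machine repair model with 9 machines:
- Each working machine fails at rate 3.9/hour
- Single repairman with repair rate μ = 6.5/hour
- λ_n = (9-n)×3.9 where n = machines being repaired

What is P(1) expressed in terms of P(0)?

P(1)/P(0) = ∏_{i=0}^{1-1} λ_i/μ_{i+1}
= (9-0)×3.9/6.5
= 5.4000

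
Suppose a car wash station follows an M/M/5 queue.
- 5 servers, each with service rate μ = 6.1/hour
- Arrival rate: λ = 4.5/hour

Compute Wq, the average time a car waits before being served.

Traffic intensity: ρ = λ/(cμ) = 4.5/(5×6.1) = 0.1475
Since ρ = 0.1475 < 1, system is stable.
Offered load a = λ/μ = cρ = 4.5/6.1 = 0.7377
P₀ = [ Σₙ₌₀^4 aⁿ/n! + a^5/(5!(1-ρ)) ]⁻¹
Σ = a^0/0! + a^1/1! + a^2/2! + a^3/3! + a^4/4! = 1.0000 + 0.73770 + 0.27210 + 0.066911 + 0.012340 = 2.0891
a^5/(5!(1-ρ)) = 0.2185/(120 × 0.8525) = 0.002136
P₀ = 1/(2.0891 + 0.002136) = 0.4782
Lq = P₀·a^5·ρ / (5!(1-ρ)²) = 0.47820 × 0.21848 × 0.14754 / (120 × 0.72669) = 0.0001768
Wq = Lq/λ = 0.00017677/4.5 = 0.00003928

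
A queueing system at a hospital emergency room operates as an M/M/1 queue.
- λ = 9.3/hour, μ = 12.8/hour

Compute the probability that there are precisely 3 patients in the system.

ρ = λ/μ = 9.3/12.8 = 0.7266
P(n) = (1-ρ)ρⁿ
P(3) = (1-0.7266) × 0.7266^3
P(3) = 0.2734 × 0.3836
P(3) = 0.1049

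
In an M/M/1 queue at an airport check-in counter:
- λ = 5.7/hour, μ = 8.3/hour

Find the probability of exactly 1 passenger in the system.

ρ = λ/μ = 5.7/8.3 = 0.6867
P(n) = (1-ρ)ρⁿ
P(1) = (1-0.6867) × 0.6867^1
P(1) = 0.3133 × 0.6867
P(1) = 0.2151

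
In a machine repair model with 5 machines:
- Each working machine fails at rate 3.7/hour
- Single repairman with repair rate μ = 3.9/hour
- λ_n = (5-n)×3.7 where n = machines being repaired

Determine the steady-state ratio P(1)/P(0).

P(1)/P(0) = ∏_{i=0}^{1-1} λ_i/μ_{i+1}
= (5-0)×3.7/3.9
= 4.7436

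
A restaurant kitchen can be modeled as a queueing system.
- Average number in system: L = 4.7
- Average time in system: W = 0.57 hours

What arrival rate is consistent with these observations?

Little's Law: L = λW, so λ = L/W
λ = 4.7/0.57 = 8.2456 orders/hour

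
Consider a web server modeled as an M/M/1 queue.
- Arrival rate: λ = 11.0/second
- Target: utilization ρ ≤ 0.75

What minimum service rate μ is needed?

ρ = λ/μ, so μ = λ/ρ
μ ≥ 11.0/0.75 = 14.6667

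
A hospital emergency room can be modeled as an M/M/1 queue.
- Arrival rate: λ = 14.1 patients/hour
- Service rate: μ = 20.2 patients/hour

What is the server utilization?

Server utilization: ρ = λ/μ
ρ = 14.1/20.2 = 0.6980
The server is busy 69.80% of the time.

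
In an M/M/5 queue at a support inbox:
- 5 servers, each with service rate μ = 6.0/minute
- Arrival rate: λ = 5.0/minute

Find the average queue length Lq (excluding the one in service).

Traffic intensity: ρ = λ/(cμ) = 5.0/(5×6.0) = 0.1667
Since ρ = 0.1667 < 1, system is stable.
Offered load a = λ/μ = cρ = 5.0/6.0 = 0.8333
P₀ = [ Σₙ₌₀^4 aⁿ/n! + a^5/(5!(1-ρ)) ]⁻¹
Σ = a^0/0! + a^1/1! + a^2/2! + a^3/3! + a^4/4! = 1.0000 + 0.83333 + 0.34722 + 0.096451 + 0.020094 = 2.2971
a^5/(5!(1-ρ)) = 0.4019/(120 × 0.8333) = 0.004019
P₀ = 1/(2.2971 + 0.004019) = 0.4346
Lq = P₀·a^5·ρ / (5!(1-ρ)²) = 0.43457 × 0.40188 × 0.16667 / (120 × 0.69444) = 0.0003493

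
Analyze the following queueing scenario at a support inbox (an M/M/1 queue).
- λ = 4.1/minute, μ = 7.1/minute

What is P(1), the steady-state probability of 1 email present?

ρ = λ/μ = 4.1/7.1 = 0.5775
P(n) = (1-ρ)ρⁿ
P(1) = (1-0.5775) × 0.5775^1
P(1) = 0.4225 × 0.5775
P(1) = 0.2440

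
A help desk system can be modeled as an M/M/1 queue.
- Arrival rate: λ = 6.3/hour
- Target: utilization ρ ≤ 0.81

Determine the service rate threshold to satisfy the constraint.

ρ = λ/μ, so μ = λ/ρ
μ ≥ 6.3/0.81 = 7.7778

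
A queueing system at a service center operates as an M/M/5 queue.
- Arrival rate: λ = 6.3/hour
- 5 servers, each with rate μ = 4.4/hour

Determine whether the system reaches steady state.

Stability requires ρ = λ/(cμ) < 1
ρ = 6.3/(5 × 4.4) = 6.3/22.00 = 0.2864
Since 0.2864 < 1, the system is STABLE.
The servers are busy 28.64% of the time.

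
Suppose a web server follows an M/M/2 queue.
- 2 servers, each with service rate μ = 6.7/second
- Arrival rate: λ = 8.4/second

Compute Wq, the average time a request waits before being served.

Traffic intensity: ρ = λ/(cμ) = 8.4/(2×6.7) = 0.6269
Since ρ = 0.6269 < 1, system is stable.
Offered load a = λ/μ = cρ = 8.4/6.7 = 1.2537
P₀ = [ Σₙ₌₀^1 aⁿ/n! + a^2/(2!(1-ρ)) ]⁻¹
Σ = a^0/0! + a^1/1! = 1.0000 + 1.2537 = 2.2537
a^2/(2!(1-ρ)) = 1.57184/(2 × 0.373134) = 2.1063
P₀ = 1/(2.2537 + 2.1063) = 0.2294
Lq = P₀·a^2·ρ / (2!(1-ρ)²) = 0.22936 × 1.5718 × 0.62687 / (2 × 0.13923) = 0.8116
Wq = Lq/λ = 0.8116/8.4 = 0.09662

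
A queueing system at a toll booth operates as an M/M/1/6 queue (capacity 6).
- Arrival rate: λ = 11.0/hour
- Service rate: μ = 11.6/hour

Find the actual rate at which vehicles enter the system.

ρ = λ/μ = 11.0/11.6 = 0.94828
P₀ = (1-ρ)/(1-ρ^(K+1)) = (1-0.94828)/(1-0.94828^7) = 0.05172/0.3105 = 0.1666
P_K = P₀×ρ^K = 0.1666 × 0.94828^6 = 0.1666 × 0.7271 = 0.1211
λ_eff = λ(1-P_K) = 11.0 × (1 - 0.121132) = 11.0 × 0.878868 = 9.6675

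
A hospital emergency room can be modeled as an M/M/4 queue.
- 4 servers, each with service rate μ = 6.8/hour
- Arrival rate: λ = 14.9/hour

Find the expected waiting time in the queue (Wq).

Traffic intensity: ρ = λ/(cμ) = 14.9/(4×6.8) = 0.5478
Since ρ = 0.5478 < 1, system is stable.
Offered load a = λ/μ = cρ = 14.9/6.8 = 2.1912
P₀ = [ Σₙ₌₀^3 aⁿ/n! + a^4/(4!(1-ρ)) ]⁻¹
Σ = a^0/0! + a^1/1! + a^2/2! + a^3/3! = 1.0000 + 2.1912 + 2.4006 + 1.7534 = 7.3452
a^4/(4!(1-ρ)) = 23.0520/(24 × 0.45221) = 2.1240
P₀ = 1/(7.3452 + 2.1240) = 0.1056
Lq = P₀·a^4·ρ / (4!(1-ρ)²) = 0.1056 × 23.0520 × 0.5478 / (24 × 0.2045) = 0.2717
Wq = Lq/λ = 0.27172/14.9 = 0.01824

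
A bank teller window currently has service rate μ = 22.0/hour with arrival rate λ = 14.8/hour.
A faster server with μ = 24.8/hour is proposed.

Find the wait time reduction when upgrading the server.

System 1: ρ₁ = 14.8/22.0 = 0.6727, W₁ = 1/(22.0-14.8) = 0.13889
System 2: ρ₂ = 14.8/24.8 = 0.5968, W₂ = 1/(24.8-14.8) = 0.10000
Improvement: (W₁-W₂)/W₁ = (0.13889-0.10000)/0.13889 = 28.00%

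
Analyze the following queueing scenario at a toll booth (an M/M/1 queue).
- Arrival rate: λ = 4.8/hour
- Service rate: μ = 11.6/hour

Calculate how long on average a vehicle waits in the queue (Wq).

First, compute utilization: ρ = λ/μ = 4.8/11.6 = 0.4138
For M/M/1: Wq = λ/(μ(μ-λ))
Wq = 4.8/(11.6 × (11.6-4.8))
Wq = 4.8/(11.6 × 6.80)
Wq = 0.06085 hours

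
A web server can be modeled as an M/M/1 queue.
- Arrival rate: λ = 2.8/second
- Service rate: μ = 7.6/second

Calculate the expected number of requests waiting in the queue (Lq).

ρ = λ/μ = 2.8/7.6 = 0.3684
For M/M/1: Lq = λ²/(μ(μ-λ))
Lq = 7.84/(7.6 × 4.80)
Lq = 0.2149 requests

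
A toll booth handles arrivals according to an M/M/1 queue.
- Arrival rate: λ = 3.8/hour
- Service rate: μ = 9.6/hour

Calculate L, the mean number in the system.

ρ = λ/μ = 3.8/9.6 = 0.3958
For M/M/1: L = λ/(μ-λ)
L = 3.8/(9.6-3.8) = 3.8/5.80
L = 0.6552 vehicles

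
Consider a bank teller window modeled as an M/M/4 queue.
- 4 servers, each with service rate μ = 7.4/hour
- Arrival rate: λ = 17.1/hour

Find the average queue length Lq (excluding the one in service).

Traffic intensity: ρ = λ/(cμ) = 17.1/(4×7.4) = 0.5777
Since ρ = 0.5777 < 1, system is stable.
Offered load a = λ/μ = cρ = 17.1/7.4 = 2.3108
P₀ = [ Σₙ₌₀^3 aⁿ/n! + a^4/(4!(1-ρ)) ]⁻¹
Σ = a^0/0! + a^1/1! + a^2/2! + a^3/3! = 1.0000 + 2.3108 + 2.6699 + 2.0566 = 8.0373
a^4/(4!(1-ρ)) = 28.5140/(24 × 0.4223) = 2.8134
P₀ = 1/(8.0373 + 2.8134) = 0.09216
Lq = P₀·a^4·ρ / (4!(1-ρ)²) = 0.092160 × 28.5140 × 0.57770 / (24 × 0.17834) = 0.3547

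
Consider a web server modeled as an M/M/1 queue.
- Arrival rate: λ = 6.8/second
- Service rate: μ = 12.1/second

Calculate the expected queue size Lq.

ρ = λ/μ = 6.8/12.1 = 0.5620
For M/M/1: Lq = λ²/(μ(μ-λ))
Lq = 46.24/(12.1 × 5.30)
Lq = 0.7210 requests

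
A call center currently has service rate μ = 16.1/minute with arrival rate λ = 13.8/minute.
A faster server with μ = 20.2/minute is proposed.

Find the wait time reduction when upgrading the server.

System 1: ρ₁ = 13.8/16.1 = 0.8571, W₁ = 1/(16.1-13.8) = 0.43478
System 2: ρ₂ = 13.8/20.2 = 0.6832, W₂ = 1/(20.2-13.8) = 0.15625
Improvement: (W₁-W₂)/W₁ = (0.43478-0.15625)/0.43478 = 64.06%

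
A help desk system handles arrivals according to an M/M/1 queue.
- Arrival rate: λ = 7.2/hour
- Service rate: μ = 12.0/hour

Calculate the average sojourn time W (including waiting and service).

First, compute utilization: ρ = λ/μ = 7.2/12.0 = 0.6000
For M/M/1: W = 1/(μ-λ)
W = 1/(12.0-7.2) = 1/4.80
W = 0.2083 hours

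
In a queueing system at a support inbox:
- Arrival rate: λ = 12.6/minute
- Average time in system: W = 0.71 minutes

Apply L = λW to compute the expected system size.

Little's Law: L = λW
L = 12.6 × 0.71 = 8.9460 emails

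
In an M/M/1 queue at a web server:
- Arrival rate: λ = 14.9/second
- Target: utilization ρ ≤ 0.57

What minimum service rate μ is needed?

ρ = λ/μ, so μ = λ/ρ
μ ≥ 14.9/0.57 = 26.1404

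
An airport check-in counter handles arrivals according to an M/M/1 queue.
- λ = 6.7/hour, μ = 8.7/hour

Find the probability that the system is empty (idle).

ρ = λ/μ = 6.7/8.7 = 0.7701
P(0) = 1 - ρ = 1 - 0.7701 = 0.2299
The server is idle 22.99% of the time.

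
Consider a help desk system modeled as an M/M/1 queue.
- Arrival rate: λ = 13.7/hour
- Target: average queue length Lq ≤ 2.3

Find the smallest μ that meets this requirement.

For M/M/1: Lq = λ²/(μ(μ-λ))
Need Lq ≤ 2.3, i.e. μ(μ-λ) ≥ λ²/2.3
μ² - 13.7μ - 187.69/2.3 ≥ 0  →  μ² - 13.7μ - 81.60435 ≥ 0
Quadratic formula (positive root): μ = [λ + √(λ² + 4×81.60435)]/2
Discriminant: 187.69 + 4×81.60435 = 514.1074, √514.1074 = 22.67394
μ ≥ (13.7 + 22.67394)/2 = 18.1870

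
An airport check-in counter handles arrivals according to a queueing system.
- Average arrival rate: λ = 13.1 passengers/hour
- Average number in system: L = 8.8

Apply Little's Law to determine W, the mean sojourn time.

Little's Law: L = λW, so W = L/λ
W = 8.8/13.1 = 0.6718 hours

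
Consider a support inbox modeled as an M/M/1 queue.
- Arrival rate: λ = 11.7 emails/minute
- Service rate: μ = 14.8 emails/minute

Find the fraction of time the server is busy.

Server utilization: ρ = λ/μ
ρ = 11.7/14.8 = 0.7905
The server is busy 79.05% of the time.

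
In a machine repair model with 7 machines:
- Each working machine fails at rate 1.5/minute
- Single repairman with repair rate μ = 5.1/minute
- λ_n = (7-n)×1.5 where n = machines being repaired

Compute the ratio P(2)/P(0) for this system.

P(2)/P(0) = ∏_{i=0}^{2-1} λ_i/μ_{i+1}
= (7-0)×1.5/5.1 × (7-1)×1.5/5.1
= 3.6332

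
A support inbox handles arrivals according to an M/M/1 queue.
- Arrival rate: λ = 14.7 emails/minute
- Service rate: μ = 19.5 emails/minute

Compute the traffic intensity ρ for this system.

Server utilization: ρ = λ/μ
ρ = 14.7/19.5 = 0.7538
The server is busy 75.38% of the time.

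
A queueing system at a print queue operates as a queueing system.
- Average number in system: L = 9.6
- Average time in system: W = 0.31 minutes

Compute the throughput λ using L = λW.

Little's Law: L = λW, so λ = L/W
λ = 9.6/0.31 = 30.9677 jobs/minute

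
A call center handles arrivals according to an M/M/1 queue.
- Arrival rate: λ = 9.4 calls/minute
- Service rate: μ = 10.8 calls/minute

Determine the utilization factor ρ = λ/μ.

Server utilization: ρ = λ/μ
ρ = 9.4/10.8 = 0.8704
The server is busy 87.04% of the time.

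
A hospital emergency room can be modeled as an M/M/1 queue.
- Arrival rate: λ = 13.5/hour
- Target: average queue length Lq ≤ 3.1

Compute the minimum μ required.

For M/M/1: Lq = λ²/(μ(μ-λ))
Need Lq ≤ 3.1, i.e. μ(μ-λ) ≥ λ²/3.1
μ² - 13.5μ - 182.25/3.1 ≥ 0  →  μ² - 13.5μ - 58.79032 ≥ 0
Quadratic formula (positive root): μ = [λ + √(λ² + 4×58.79032)]/2
Discriminant: 182.25 + 4×58.79032 = 417.4113, √417.4113 = 20.4306
μ ≥ (13.5 + 20.4306)/2 = 16.9653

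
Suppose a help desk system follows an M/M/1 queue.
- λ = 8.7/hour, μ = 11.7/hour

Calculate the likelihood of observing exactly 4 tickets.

ρ = λ/μ = 8.7/11.7 = 0.7436
P(n) = (1-ρ)ρⁿ
P(4) = (1-0.7436) × 0.7436^4
P(4) = 0.25640 × 0.30574
P(4) = 0.07839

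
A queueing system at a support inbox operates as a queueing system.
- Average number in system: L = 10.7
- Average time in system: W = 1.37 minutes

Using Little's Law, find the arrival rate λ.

Little's Law: L = λW, so λ = L/W
λ = 10.7/1.37 = 7.8102 emails/minute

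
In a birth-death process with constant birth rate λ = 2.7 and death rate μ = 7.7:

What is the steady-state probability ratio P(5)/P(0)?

For constant rates: P(n)/P(0) = (λ/μ)^n
P(5)/P(0) = (2.7/7.7)^5 = 0.35065^5 = 0.005301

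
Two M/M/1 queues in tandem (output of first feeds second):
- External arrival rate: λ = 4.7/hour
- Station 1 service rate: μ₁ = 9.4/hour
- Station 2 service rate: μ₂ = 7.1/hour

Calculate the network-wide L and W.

By Jackson's theorem, each station behaves as independent M/M/1.
Station 1: ρ₁ = 4.7/9.4 = 0.5000, L₁ = ρ₁/(1-ρ₁) = λ/(μ₁-λ) = 4.7/4.70 = 1.0000
Station 2: ρ₂ = 4.7/7.1 = 0.6620, L₂ = ρ₂/(1-ρ₂) = λ/(μ₂-λ) = 4.7/2.40 = 1.9583
Total: L = L₁ + L₂ = 1.0000 + 1.9583 = 2.9583
W = L/λ = 2.9583/4.7 = 0.6294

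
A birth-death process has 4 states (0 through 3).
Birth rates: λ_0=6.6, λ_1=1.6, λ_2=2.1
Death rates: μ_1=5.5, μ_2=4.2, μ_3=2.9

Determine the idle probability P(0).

Ratios P(n)/P(0) = (λ₀···λₙ₋₁)/(μ₁···μₙ):
P(1)/P(0) = (6.6)/(5.5) = 1.20000
P(2)/P(0) = (6.6×1.6)/(5.5×4.2) = 0.457143
P(3)/P(0) = (6.6×1.6×2.1)/(5.5×4.2×2.9) = 0.331034

Normalization: ∑ P(n) = 1
P(0) × (1.00000 + 1.20000 + 0.457143 + 0.331034) = 1
P(0) × 2.98818 = 1
P(0) = 1/2.98818 = 0.3347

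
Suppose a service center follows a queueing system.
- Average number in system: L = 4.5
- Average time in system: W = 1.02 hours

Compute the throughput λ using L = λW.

Little's Law: L = λW, so λ = L/W
λ = 4.5/1.02 = 4.4118 customers/hour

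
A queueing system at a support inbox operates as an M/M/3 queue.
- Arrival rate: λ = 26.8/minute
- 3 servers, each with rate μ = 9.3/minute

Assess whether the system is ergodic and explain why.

Stability requires ρ = λ/(cμ) < 1
ρ = 26.8/(3 × 9.3) = 26.8/27.90 = 0.9606
Since 0.9606 < 1, the system is STABLE.
The servers are busy 96.06% of the time.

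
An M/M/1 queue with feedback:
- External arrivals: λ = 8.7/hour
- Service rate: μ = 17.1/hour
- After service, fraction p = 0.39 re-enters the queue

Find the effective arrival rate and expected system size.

Effective arrival rate: λ_eff = λ/(1-p) = 8.7/(1-0.39) = 8.7/0.61 = 14.262295
ρ = λ_eff/μ = 14.262295/17.1 = 0.834052
L = ρ/(1-ρ) = 0.834052/(1-0.834052) = 5.0260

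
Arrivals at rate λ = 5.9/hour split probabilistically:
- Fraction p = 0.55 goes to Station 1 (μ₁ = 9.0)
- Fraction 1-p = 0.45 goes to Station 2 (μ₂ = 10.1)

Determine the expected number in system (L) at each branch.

Effective rates: λ₁ = 5.9×0.55 = 3.245, λ₂ = 5.9×0.45 = 2.655
Station 1: ρ₁ = 3.245/9.0 = 0.36056, L₁ = ρ₁/(1-ρ₁) = 0.36056/(1-0.36056) = 0.5639
Station 2: ρ₂ = 2.655/10.1 = 0.26287, L₂ = ρ₂/(1-ρ₂) = 0.26287/(1-0.26287) = 0.3566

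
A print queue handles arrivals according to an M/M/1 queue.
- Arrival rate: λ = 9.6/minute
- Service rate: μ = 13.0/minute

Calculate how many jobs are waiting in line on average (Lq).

ρ = λ/μ = 9.6/13.0 = 0.7385
For M/M/1: Lq = λ²/(μ(μ-λ))
Lq = 92.16/(13.0 × 3.40)
Lq = 2.0851 jobs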